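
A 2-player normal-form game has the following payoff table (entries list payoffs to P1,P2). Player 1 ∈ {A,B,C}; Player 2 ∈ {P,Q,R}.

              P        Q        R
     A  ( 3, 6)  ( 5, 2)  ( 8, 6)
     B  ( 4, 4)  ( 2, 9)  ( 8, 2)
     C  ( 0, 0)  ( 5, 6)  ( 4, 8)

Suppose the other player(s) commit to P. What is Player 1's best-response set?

u_1(A vs P) = 3
u_1(B vs P) = 4
u_1(C vs P) = 0
max payoff 4 at {B}

BR_1 = {B}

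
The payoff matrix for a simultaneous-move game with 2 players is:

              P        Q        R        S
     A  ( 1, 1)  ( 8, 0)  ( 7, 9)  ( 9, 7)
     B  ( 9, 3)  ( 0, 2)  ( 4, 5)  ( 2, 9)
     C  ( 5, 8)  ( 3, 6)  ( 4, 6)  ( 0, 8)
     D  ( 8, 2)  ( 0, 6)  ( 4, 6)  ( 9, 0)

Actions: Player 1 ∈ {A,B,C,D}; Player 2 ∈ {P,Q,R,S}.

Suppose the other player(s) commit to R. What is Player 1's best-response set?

u_1(A vs R) = 7
u_1(B vs R) = 4
u_1(C vs R) = 4
u_1(D vs R) = 4
max payoff 7 at {A}

argmax u_1 = {A}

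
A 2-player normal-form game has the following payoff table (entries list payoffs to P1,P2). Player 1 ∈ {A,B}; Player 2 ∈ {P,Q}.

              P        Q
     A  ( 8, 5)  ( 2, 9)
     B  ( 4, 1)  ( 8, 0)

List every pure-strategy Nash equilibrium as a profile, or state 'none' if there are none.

No pure NE.

(A,P): not NE [P2→Q gives 9>5]
(A,Q): not NE [P1→B gives 8>2]
(B,P): not NE [P1→A gives 8>4]
(B,Q): not NE [P2→P gives 1>0]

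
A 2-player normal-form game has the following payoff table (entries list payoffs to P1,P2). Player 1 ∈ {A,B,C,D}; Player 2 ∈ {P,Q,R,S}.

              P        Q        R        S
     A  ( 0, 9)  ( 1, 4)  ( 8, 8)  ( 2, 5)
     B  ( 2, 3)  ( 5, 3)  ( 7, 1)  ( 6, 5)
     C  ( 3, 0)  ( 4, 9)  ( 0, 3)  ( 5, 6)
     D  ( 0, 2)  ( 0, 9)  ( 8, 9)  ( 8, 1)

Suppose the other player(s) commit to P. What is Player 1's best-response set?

P1 best: {C}

u_1(A vs P) = 0
u_1(B vs P) = 2
u_1(C vs P) = 3
u_1(D vs P) = 0
max payoff 3 at {C}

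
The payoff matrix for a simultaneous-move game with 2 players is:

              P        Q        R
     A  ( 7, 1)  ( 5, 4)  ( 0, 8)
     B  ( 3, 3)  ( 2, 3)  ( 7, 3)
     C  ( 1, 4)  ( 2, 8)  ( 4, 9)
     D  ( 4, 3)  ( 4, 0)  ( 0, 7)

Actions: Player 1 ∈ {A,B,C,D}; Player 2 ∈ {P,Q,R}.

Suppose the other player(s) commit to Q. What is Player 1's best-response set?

u_1(A vs Q) = 5
u_1(B vs Q) = 2
u_1(C vs Q) = 2
u_1(D vs Q) = 4
max payoff 5 at {A}

BR_1 = {A}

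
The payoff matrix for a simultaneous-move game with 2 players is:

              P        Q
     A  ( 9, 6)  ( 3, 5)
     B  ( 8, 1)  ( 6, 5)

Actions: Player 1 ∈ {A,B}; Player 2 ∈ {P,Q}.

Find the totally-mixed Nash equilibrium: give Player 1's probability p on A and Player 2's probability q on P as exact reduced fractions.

P1 mixes 4/5 on A; P2 mixes 3/4 on P

P1 indiff ⇒ q·9+(1-q)·3 = q·8+(1-q)·6 ⇒ q(1) = (1-q)(3) ⇒ q = 3/4
P2 indiff ⇒ p·6+(1-p)·1 = p·5+(1-p)·5 ⇒ p(1) = (1-p)(4) ⇒ p = 4/5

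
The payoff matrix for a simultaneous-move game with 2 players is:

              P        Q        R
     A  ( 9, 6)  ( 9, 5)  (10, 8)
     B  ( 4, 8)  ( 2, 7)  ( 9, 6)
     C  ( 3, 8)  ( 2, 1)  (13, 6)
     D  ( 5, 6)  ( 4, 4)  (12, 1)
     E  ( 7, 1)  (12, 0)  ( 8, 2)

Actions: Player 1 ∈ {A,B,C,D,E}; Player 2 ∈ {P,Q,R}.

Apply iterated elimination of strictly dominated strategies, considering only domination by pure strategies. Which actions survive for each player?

IESDS → P1:{A,C,D} P2:{P,R}

P1 drop B (A beats it: P:9>4 Q:9>2 R:10>9)
P2 drop Q (P beats it: A:6>5 C:8>1 D:6>4 E:1>0)
P1 drop E (A beats it: P:9>7 R:10>8)
P1→{A,C,D} P2→{P,R}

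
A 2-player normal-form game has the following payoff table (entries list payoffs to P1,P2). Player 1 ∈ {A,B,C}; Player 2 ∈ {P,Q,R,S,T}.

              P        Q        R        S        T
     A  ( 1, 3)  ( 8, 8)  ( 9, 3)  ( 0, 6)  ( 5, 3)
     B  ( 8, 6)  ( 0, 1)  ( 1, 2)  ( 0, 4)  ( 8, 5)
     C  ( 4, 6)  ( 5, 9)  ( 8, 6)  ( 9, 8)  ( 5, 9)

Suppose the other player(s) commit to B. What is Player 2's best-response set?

argmax u_2 = {P}

u_2(P vs B) = 6
u_2(Q vs B) = 1
u_2(R vs B) = 2
u_2(S vs B) = 4
u_2(T vs B) = 5
max payoff 6 at {P}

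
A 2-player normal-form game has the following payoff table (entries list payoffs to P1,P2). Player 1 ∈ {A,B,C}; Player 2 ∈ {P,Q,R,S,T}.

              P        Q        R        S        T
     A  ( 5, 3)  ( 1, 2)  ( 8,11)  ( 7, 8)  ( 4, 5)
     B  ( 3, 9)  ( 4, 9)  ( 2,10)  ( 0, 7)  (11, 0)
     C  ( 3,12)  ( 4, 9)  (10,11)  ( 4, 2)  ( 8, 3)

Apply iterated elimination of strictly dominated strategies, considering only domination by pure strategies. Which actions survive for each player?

IESDS → P1:{A,C} P2:{P,R}

P2 drop Q (R beats it: A:11>2 B:10>9 C:11>9)
P2 drop S (R beats it: A:11>8 B:10>7 C:11>2)
P2 drop T (R beats it: A:11>5 B:10>0 C:11>3)
P1 drop B (A beats it: P:5>3 R:8>2)
P1→{A,C} P2→{P,R}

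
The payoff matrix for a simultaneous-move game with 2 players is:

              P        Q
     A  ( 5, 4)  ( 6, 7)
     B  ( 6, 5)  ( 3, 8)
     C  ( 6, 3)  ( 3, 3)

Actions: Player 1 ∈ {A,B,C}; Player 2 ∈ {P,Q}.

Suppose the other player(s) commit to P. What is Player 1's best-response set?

u_1(A vs P) = 5
u_1(B vs P) = 6
u_1(C vs P) = 6
max payoff 6 at {B,C}

argmax u_1 = {B,C}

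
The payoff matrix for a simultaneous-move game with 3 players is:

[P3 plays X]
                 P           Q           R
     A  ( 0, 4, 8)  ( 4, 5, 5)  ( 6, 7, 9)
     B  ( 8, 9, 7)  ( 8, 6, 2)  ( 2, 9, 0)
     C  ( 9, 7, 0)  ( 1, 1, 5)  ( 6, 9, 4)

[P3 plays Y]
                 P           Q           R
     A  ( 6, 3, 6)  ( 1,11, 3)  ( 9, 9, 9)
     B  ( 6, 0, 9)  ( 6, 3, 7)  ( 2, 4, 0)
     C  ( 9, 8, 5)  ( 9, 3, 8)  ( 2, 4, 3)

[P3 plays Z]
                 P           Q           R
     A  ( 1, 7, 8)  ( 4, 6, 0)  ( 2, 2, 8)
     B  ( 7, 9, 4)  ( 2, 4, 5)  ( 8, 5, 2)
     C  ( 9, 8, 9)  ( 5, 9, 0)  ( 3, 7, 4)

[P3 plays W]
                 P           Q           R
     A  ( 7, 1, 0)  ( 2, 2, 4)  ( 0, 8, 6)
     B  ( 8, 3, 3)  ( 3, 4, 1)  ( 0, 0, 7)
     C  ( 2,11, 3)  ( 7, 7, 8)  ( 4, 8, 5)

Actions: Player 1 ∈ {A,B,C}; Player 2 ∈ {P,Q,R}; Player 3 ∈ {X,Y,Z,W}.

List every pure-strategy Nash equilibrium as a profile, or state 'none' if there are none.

Nash profiles: (A,R,X)

(A,P,X): not NE [P1→C gives 9>0; P2→R gives 7>4]
(A,P,Y): not NE [P1→C gives 9>6; P2→Q gives 11>3; P3→Z gives 8>6]
(A,P,Z): not NE [P1→C gives 9>1]
(A,P,W): not NE [P1→B gives 8>7; P2→R gives 8>1; P3→Z gives 8>0]
(A,Q,X): not NE [P1→B gives 8>4; P2→R gives 7>5]
(A,Q,Y): not NE [P1→C gives 9>1; P3→X gives 5>3]
(A,Q,Z): not NE [P1→C gives 5>4; P2→P gives 7>6; P3→X gives 5>0]
(A,Q,W): not NE [P1→C gives 7>2; P2→R gives 8>2; P3→X gives 5>4]
(A,R,X): NE
(A,R,Y): not NE [P2→Q gives 11>9]
(A,R,Z): not NE [P1→B gives 8>2; P2→P gives 7>2; P3→Y gives 9>8]
(A,R,W): not NE [P1→C gives 4>0; P3→Y gives 9>6]
(B,P,X): not NE [P1→C gives 9>8; P3→Y gives 9>7]
(B,P,Y): not NE [P1→C gives 9>6; P2→R gives 4>0]
(B,P,Z): not NE [P1→C gives 9>7; P3→Y gives 9>4]
(B,P,W): not NE [P2→Q gives 4>3; P3→Y gives 9>3]
(B,Q,X): not NE [P2→R gives 9>6; P3→Y gives 7>2]
(B,Q,Y): not NE [P1→C gives 9>6; P2→R gives 4>3]
(B,Q,Z): not NE [P1→C gives 5>2; P2→P gives 9>4; P3→Y gives 7>5]
(B,Q,W): not NE [P1→C gives 7>3; P3→Y gives 7>1]
(B,R,X): not NE [P1→C gives 6>2; P3→W gives 7>0]
(B,R,Y): not NE [P1→A gives 9>2; P3→W gives 7>0]
(B,R,Z): not NE [P2→P gives 9>5; P3→W gives 7>2]
(B,R,W): not NE [P1→C gives 4>0; P2→Q gives 4>0]
(C,P,X): not NE [P2→R gives 9>7; P3→Z gives 9>0]
(C,P,Y): not NE [P3→Z gives 9>5]
(C,P,Z): not NE [P2→Q gives 9>8]
(C,P,W): not NE [P1→B gives 8>2; P3→Z gives 9>3]
(C,Q,X): not NE [P1→B gives 8>1; P2→R gives 9>1; P3→W gives 8>5]
(C,Q,Y): not NE [P2→P gives 8>3]
(C,Q,Z): not NE [P3→W gives 8>0]
(C,Q,W): not NE [P2→P gives 11>7]
(C,R,X): not NE [P3→W gives 5>4]
(C,R,Y): not NE [P1→A gives 9>2; P2→P gives 8>4; P3→W gives 5>3]
(C,R,Z): not NE [P1→B gives 8>3; P2→Q gives 9>7; P3→W gives 5>4]
(C,R,W): not NE [P2→P gives 11>8]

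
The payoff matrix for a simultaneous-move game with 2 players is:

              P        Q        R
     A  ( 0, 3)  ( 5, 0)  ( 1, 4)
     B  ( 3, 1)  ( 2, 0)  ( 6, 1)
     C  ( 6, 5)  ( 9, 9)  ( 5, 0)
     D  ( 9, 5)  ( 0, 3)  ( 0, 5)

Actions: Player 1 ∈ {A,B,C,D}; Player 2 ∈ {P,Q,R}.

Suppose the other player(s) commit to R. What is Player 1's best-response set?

u_1(A vs R) = 1
u_1(B vs R) = 6
u_1(C vs R) = 5
u_1(D vs R) = 0
max payoff 6 at {B}

P1 best: {B}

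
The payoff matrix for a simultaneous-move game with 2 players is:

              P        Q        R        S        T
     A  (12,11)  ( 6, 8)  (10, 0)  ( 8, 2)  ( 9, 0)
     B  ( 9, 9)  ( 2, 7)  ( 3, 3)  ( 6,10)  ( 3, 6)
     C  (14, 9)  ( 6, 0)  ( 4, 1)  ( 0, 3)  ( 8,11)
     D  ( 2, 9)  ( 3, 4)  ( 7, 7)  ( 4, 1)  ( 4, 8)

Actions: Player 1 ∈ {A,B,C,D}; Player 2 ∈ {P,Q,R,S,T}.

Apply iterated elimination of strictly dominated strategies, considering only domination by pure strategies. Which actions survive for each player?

IESDS → P1:{A,C} P2:{P,T}

P1 drop B (A beats it: P:12>9 Q:6>2 R:10>3 S:8>6 T:9>3)
P1 drop D (A beats it: P:12>2 Q:6>3 R:10>7 S:8>4 T:9>4)
P2 drop Q (P beats it: A:11>8 C:9>0)
P2 drop R (P beats it: A:11>0 C:9>1)
P2 drop S (P beats it: A:11>2 C:9>3)
P1→{A,C} P2→{P,T}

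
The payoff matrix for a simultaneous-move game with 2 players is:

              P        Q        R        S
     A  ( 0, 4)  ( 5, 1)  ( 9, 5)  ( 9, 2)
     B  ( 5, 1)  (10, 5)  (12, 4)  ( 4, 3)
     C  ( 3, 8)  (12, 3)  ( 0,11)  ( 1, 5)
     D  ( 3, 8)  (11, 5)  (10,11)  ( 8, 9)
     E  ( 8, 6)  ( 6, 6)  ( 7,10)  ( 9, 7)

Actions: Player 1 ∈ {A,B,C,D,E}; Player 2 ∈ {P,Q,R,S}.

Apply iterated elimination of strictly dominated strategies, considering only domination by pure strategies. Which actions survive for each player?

P2 drop P (R beats it: A:5>4 B:4>1 C:11>8 D:11>8 E:10>6)
P2 drop S (R beats it: A:5>2 B:4>3 C:11>5 D:11>9 E:10>7)
P1 drop A (B beats it: Q:10>5 R:12>9)
P1 drop E (B beats it: Q:10>6 R:12>7)
P1→{B,C,D} P2→{Q,R}

Survivors P1:{B,C,D} P2:{Q,R}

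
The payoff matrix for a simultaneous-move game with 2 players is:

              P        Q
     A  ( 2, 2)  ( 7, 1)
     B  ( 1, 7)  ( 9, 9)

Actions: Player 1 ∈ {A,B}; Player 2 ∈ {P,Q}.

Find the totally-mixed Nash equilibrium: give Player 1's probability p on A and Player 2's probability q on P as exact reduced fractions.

P1 indiff ⇒ q·2+(1-q)·7 = q·1+(1-q)·9 ⇒ q(1) = (1-q)(2) ⇒ q = 2/3
P2 indiff ⇒ p·2+(1-p)·7 = p·1+(1-p)·9 ⇒ p(1) = (1-p)(2) ⇒ p = 2/3

(p,q) = (2/3, 2/3)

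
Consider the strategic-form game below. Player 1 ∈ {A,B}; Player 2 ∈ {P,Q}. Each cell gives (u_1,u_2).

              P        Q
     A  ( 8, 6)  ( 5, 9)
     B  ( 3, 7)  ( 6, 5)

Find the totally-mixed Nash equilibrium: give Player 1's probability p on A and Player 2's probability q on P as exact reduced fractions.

(p,q) = (2/5, 1/6)

P1 indiff ⇒ q·8+(1-q)·5 = q·3+(1-q)·6 ⇒ q(5) = (1-q)(1) ⇒ q = 1/6
P2 indiff ⇒ p·6+(1-p)·7 = p·9+(1-p)·5 ⇒ p(-3) = (1-p)(-2) ⇒ p = 2/5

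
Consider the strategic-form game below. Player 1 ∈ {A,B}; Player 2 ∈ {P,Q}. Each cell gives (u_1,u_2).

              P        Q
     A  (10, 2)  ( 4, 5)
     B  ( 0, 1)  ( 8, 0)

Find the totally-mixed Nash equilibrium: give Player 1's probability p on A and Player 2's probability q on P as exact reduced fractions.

P1 indiff ⇒ q·10+(1-q)·4 = q·0+(1-q)·8 ⇒ q(10) = (1-q)(4) ⇒ q = 2/7
P2 indiff ⇒ p·2+(1-p)·1 = p·5+(1-p)·0 ⇒ p(-3) = (1-p)(-1) ⇒ p = 1/4

(p,q) = (1/4, 2/7)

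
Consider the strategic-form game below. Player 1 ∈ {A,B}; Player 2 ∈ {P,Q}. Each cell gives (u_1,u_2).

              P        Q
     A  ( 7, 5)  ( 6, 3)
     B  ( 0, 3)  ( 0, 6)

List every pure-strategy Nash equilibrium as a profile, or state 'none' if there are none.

Nash profiles: (A,P)

(A,P): NE
(A,Q): not NE [P2→P gives 5>3]
(B,P): not NE [P1→A gives 7>0; P2→Q gives 6>3]
(B,Q): not NE [P1→A gives 6>0]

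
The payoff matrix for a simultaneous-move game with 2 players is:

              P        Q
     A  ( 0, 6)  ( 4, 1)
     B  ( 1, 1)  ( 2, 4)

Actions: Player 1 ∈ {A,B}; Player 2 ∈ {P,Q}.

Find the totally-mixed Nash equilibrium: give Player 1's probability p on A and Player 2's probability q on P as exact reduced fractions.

(p,q) = (3/8, 2/3)

P1 indiff ⇒ q·0+(1-q)·4 = q·1+(1-q)·2 ⇒ q(-1) = (1-q)(-2) ⇒ q = 2/3
P2 indiff ⇒ p·6+(1-p)·1 = p·1+(1-p)·4 ⇒ p(5) = (1-p)(3) ⇒ p = 3/8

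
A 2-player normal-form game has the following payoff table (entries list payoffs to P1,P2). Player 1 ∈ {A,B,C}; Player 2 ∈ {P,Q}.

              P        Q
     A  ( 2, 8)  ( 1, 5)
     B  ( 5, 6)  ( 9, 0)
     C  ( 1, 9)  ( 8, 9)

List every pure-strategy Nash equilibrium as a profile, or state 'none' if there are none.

(A,P): not NE [P1→B gives 5>2]
(A,Q): not NE [P1→B gives 9>1; P2→P gives 8>5]
(B,P): NE
(B,Q): not NE [P2→P gives 6>0]
(C,P): not NE [P1→B gives 5>1]
(C,Q): not NE [P1→B gives 9>8]

PSNE = {(B,P)}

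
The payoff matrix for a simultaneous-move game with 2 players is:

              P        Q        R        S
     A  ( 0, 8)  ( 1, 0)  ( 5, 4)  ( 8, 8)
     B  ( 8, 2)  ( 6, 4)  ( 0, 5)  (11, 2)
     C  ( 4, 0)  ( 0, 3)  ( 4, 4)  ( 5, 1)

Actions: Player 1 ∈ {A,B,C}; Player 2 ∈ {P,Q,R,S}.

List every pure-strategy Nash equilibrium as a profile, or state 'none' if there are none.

(A,P): not NE [P1→B gives 8>0]
(A,Q): not NE [P1→B gives 6>1; P2→S gives 8>0]
(A,R): not NE [P2→S gives 8>4]
(A,S): not NE [P1→B gives 11>8]
(B,P): not NE [P2→R gives 5>2]
(B,Q): not NE [P2→R gives 5>4]
(B,R): not NE [P1→A gives 5>0]
(B,S): not NE [P2→R gives 5>2]
(C,P): not NE [P1→B gives 8>4; P2→R gives 4>0]
(C,Q): not NE [P1→B gives 6>0; P2→R gives 4>3]
(C,R): not NE [P1→A gives 5>4]
(C,S): not NE [P1→B gives 11>5; P2→R gives 4>1]

Equilibria: none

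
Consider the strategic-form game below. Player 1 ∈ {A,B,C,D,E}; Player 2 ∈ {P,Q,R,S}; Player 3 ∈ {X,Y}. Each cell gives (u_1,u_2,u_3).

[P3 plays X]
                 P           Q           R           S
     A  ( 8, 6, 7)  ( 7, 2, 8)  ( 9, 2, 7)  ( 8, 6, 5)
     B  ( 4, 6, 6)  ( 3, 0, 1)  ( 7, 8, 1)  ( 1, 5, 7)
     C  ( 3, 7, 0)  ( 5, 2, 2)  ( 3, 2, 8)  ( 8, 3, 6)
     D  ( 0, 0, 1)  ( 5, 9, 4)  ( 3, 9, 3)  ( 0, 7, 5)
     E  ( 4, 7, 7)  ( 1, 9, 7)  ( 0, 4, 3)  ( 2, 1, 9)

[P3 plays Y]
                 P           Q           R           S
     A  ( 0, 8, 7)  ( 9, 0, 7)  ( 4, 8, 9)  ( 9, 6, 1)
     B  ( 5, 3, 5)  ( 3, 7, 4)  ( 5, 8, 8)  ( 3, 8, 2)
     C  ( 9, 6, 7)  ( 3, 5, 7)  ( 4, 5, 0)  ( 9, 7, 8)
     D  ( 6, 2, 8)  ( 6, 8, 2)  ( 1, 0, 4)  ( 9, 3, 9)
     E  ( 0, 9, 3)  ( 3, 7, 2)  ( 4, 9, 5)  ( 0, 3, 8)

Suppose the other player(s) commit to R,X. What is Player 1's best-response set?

u_1(A vs R,X) = 9
u_1(B vs R,X) = 7
u_1(C vs R,X) = 3
u_1(D vs R,X) = 3
u_1(E vs R,X) = 0
max payoff 9 at {A}

P1 best: {A}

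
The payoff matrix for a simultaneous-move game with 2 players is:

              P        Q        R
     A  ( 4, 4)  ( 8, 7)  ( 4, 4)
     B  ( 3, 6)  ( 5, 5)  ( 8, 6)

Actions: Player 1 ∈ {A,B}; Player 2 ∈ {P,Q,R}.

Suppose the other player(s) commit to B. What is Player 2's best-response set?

u_2(P vs B) = 6
u_2(Q vs B) = 5
u_2(R vs B) = 6
max payoff 6 at {P,R}

argmax u_2 = {P,R}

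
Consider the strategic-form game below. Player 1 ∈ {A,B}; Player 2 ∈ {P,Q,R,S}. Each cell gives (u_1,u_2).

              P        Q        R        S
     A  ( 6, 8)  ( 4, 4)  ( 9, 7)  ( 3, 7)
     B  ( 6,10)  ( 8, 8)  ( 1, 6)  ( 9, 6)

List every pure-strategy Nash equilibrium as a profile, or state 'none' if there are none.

(A,P): NE
(A,Q): not NE [P1→B gives 8>4; P2→P gives 8>4]
(A,R): not NE [P2→P gives 8>7]
(A,S): not NE [P1→B gives 9>3; P2→P gives 8>7]
(B,P): NE
(B,Q): not NE [P2→P gives 10>8]
(B,R): not NE [P1→A gives 9>1; P2→P gives 10>6]
(B,S): not NE [P2→P gives 10>6]

Nash profiles: (A,P), (B,P)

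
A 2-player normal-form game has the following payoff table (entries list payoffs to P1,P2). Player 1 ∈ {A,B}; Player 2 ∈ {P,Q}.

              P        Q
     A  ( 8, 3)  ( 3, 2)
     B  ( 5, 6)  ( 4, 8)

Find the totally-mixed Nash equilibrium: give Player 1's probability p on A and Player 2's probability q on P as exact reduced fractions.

P1 indiff ⇒ q·8+(1-q)·3 = q·5+(1-q)·4 ⇒ q(3) = (1-q)(1) ⇒ q = 1/4
P2 indiff ⇒ p·3+(1-p)·6 = p·2+(1-p)·8 ⇒ p(1) = (1-p)(2) ⇒ p = 2/3

P1 mixes 2/3 on A; P2 mixes 1/4 on P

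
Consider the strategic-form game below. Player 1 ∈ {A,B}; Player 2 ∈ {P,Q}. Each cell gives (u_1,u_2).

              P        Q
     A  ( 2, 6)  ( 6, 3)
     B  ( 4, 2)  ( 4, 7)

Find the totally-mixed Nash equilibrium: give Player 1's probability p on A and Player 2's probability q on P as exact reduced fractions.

P1 indiff ⇒ q·2+(1-q)·6 = q·4+(1-q)·4 ⇒ q(-2) = (1-q)(-2) ⇒ q = 1/2
P2 indiff ⇒ p·6+(1-p)·2 = p·3+(1-p)·7 ⇒ p(3) = (1-p)(5) ⇒ p = 5/8

p=5/8, q=1/2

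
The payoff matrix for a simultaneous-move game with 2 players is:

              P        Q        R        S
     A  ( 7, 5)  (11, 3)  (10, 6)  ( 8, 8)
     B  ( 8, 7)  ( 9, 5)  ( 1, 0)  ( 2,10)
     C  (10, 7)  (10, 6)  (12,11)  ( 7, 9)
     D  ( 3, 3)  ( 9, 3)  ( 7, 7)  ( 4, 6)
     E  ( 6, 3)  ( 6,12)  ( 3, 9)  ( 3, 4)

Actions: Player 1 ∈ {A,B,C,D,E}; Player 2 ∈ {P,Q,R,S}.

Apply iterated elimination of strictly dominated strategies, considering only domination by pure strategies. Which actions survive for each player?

P1 drop B (C beats it: P:10>8 Q:10>9 R:12>1 S:7>2)
P1 drop D (A beats it: P:7>3 Q:11>9 R:10>7 S:8>4)
P1 drop E (A beats it: P:7>6 Q:11>6 R:10>3 S:8>3)
P2 drop P (R beats it: A:6>5 C:11>7)
P2 drop Q (R beats it: A:6>3 C:11>6)
P1→{A,C} P2→{R,S}

Survivors P1:{A,C} P2:{R,S}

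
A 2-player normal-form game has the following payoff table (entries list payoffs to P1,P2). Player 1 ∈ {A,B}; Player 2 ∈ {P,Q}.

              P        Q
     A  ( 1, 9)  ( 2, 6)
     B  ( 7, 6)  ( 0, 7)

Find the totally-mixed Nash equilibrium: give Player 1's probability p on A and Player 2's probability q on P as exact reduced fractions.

(p,q) = (1/4, 1/4)

P1 indiff ⇒ q·1+(1-q)·2 = q·7+(1-q)·0 ⇒ q(-6) = (1-q)(-2) ⇒ q = 1/4
P2 indiff ⇒ p·9+(1-p)·6 = p·6+(1-p)·7 ⇒ p(3) = (1-p)(1) ⇒ p = 1/4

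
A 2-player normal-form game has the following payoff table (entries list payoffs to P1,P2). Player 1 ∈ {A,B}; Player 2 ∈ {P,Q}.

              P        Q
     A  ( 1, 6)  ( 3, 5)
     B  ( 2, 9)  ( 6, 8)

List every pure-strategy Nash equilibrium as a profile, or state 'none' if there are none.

(A,P): not NE [P1→B gives 2>1]
(A,Q): not NE [P1→B gives 6>3; P2→P gives 6>5]
(B,P): NE
(B,Q): not NE [P2→P gives 9>8]

Nash profiles: (B,P)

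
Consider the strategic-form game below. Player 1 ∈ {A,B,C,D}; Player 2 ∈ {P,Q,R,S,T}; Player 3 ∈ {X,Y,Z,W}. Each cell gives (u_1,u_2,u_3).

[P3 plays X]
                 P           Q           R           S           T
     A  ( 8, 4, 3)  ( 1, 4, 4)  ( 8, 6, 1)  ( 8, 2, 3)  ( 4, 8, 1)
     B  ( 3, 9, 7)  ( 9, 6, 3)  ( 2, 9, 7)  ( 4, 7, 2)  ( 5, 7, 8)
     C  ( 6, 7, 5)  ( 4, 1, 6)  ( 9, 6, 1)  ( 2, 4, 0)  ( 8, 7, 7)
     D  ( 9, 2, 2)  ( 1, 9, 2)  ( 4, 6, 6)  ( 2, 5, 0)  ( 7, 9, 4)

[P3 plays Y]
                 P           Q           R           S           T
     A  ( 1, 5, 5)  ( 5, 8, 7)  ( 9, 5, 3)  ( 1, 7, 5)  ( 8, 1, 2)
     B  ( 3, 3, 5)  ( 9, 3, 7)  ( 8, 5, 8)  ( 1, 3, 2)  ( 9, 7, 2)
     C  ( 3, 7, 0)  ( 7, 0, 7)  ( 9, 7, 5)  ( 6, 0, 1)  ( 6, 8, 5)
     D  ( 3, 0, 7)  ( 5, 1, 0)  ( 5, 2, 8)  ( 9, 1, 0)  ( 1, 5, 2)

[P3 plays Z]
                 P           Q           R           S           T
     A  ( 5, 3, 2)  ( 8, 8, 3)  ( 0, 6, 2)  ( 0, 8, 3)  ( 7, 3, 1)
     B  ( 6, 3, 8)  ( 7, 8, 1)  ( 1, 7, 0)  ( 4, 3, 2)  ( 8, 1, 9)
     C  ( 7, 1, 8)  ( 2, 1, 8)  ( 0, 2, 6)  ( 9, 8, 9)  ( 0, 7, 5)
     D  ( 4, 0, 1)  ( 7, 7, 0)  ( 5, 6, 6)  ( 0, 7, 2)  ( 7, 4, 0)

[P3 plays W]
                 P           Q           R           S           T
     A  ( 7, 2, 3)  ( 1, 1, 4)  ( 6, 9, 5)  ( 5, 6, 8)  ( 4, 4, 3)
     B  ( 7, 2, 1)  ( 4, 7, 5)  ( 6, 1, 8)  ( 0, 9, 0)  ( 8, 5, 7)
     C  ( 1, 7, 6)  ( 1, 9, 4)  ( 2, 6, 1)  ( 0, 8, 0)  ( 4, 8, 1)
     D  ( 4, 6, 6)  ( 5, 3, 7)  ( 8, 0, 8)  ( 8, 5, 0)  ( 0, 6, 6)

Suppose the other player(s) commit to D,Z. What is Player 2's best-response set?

P2 best: {Q,S}

u_2(P vs D,Z) = 0
u_2(Q vs D,Z) = 7
u_2(R vs D,Z) = 6
u_2(S vs D,Z) = 7
u_2(T vs D,Z) = 4
max payoff 7 at {Q,S}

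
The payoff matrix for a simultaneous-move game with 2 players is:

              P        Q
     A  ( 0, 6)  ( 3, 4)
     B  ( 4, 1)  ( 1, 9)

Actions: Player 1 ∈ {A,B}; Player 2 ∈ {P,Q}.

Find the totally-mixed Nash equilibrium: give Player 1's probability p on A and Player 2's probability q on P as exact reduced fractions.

P1 mixes 4/5 on A; P2 mixes 1/3 on P

P1 indiff ⇒ q·0+(1-q)·3 = q·4+(1-q)·1 ⇒ q(-4) = (1-q)(-2) ⇒ q = 1/3
P2 indiff ⇒ p·6+(1-p)·1 = p·4+(1-p)·9 ⇒ p(2) = (1-p)(8) ⇒ p = 4/5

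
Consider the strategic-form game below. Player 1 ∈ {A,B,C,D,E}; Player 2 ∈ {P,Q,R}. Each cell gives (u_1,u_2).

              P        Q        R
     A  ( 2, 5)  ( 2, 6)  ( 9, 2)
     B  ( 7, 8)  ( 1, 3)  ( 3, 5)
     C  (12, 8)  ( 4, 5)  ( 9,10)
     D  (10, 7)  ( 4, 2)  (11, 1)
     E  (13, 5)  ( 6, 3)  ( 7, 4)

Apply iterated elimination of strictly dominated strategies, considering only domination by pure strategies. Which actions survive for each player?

P1 drop A (D beats it: P:10>2 Q:4>2 R:11>9)
P1 drop B (C beats it: P:12>7 Q:4>1 R:9>3)
P2 drop Q (P beats it: C:8>5 D:7>2 E:5>3)
P1→{C,D,E} P2→{P,R}

Remaining: P1:{C,D,E} P2:{P,R}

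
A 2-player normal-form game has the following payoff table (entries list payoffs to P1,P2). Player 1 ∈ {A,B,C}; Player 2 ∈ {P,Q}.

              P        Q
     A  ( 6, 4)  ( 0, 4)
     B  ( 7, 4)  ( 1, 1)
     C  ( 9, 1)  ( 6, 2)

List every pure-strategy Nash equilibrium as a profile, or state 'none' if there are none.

Nash profiles: (C,Q)

(A,P): not NE [P1→C gives 9>6]
(A,Q): not NE [P1→C gives 6>0]
(B,P): not NE [P1→C gives 9>7]
(B,Q): not NE [P1→C gives 6>1; P2→P gives 4>1]
(C,P): not NE [P2→Q gives 2>1]
(C,Q): NE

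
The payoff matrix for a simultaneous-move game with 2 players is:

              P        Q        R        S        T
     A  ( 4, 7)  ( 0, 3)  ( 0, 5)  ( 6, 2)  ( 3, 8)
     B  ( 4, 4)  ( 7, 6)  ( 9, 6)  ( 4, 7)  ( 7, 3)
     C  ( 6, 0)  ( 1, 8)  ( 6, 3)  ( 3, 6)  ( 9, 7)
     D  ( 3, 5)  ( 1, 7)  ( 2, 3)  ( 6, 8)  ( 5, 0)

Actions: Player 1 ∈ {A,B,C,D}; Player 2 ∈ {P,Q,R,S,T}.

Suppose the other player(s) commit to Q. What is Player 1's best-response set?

u_1(A vs Q) = 0
u_1(B vs Q) = 7
u_1(C vs Q) = 1
u_1(D vs Q) = 1
max payoff 7 at {B}

argmax u_1 = {B}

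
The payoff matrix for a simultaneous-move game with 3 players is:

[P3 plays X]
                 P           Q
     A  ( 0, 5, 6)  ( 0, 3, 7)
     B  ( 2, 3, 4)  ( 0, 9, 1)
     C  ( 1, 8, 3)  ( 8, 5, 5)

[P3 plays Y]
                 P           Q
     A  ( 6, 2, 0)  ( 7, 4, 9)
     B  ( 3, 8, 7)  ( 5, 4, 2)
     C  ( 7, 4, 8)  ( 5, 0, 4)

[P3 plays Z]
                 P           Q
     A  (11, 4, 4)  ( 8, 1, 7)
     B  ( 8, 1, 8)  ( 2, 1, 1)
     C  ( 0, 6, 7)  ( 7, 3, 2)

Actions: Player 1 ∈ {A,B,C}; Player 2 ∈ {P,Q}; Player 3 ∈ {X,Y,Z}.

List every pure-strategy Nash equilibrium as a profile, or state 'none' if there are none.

(A,P,X): not NE [P1→B gives 2>0]
(A,P,Y): not NE [P1→C gives 7>6; P2→Q gives 4>2; P3→X gives 6>0]
(A,P,Z): not NE [P3→X gives 6>4]
(A,Q,X): not NE [P1→C gives 8>0; P2→P gives 5>3; P3→Y gives 9>7]
(A,Q,Y): NE
(A,Q,Z): not NE [P2→P gives 4>1; P3→Y gives 9>7]
(B,P,X): not NE [P2→Q gives 9>3; P3→Z gives 8>4]
(B,P,Y): not NE [P1→C gives 7>3; P3→Z gives 8>7]
(B,P,Z): not NE [P1→A gives 11>8]
(B,Q,X): not NE [P1→C gives 8>0; P3→Y gives 2>1]
(B,Q,Y): not NE [P1→A gives 7>5; P2→P gives 8>4]
(B,Q,Z): not NE [P1→A gives 8>2; P3→Y gives 2>1]
(C,P,X): not NE [P1→B gives 2>1; P3→Y gives 8>3]
(C,P,Y): NE
(C,P,Z): not NE [P1→A gives 11>0; P3→Y gives 8>7]
(C,Q,X): not NE [P2→P gives 8>5]
(C,Q,Y): not NE [P1→A gives 7>5; P2→P gives 4>0; P3→X gives 5>4]
(C,Q,Z): not NE [P1→A gives 8>7; P2→P gives 6>3; P3→X gives 5>2]

NE set: (A,Q,Y), (C,P,Y)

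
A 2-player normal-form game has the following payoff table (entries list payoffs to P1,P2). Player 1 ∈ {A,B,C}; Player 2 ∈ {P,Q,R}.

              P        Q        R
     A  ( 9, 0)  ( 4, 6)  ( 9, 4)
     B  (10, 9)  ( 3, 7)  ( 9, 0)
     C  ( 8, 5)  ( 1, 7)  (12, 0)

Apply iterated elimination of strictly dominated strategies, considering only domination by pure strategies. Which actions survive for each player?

Survivors P1:{A,B} P2:{P,Q}

P2 drop R (Q beats it: A:6>4 B:7>0 C:7>0)
P1 drop C (A beats it: P:9>8 Q:4>1)
P1→{A,B} P2→{P,Q}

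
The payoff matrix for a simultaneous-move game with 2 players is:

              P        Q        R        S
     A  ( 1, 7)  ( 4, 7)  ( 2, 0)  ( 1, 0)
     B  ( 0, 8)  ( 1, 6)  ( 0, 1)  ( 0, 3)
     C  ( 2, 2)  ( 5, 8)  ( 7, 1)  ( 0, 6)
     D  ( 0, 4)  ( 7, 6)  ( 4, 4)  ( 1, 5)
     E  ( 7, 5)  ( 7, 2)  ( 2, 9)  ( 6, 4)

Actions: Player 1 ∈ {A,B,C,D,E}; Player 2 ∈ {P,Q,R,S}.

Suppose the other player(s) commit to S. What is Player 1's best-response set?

P1 best: {E}

u_1(A vs S) = 1
u_1(B vs S) = 0
u_1(C vs S) = 0
u_1(D vs S) = 1
u_1(E vs S) = 6
max payoff 6 at {E}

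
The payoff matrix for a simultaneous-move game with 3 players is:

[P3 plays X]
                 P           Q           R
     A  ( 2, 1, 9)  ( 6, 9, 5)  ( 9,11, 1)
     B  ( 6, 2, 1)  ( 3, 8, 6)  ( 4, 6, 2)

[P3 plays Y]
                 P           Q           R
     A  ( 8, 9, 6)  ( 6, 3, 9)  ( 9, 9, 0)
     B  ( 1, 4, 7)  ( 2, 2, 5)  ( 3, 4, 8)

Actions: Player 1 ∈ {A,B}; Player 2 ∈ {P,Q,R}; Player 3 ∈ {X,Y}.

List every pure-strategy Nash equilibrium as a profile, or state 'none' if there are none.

(A,P,X): not NE [P1→B gives 6>2; P2→R gives 11>1]
(A,P,Y): not NE [P3→X gives 9>6]
(A,Q,X): not NE [P2→R gives 11>9; P3→Y gives 9>5]
(A,Q,Y): not NE [P2→R gives 9>3]
(A,R,X): NE
(A,R,Y): not NE [P3→X gives 1>0]
(B,P,X): not NE [P2→Q gives 8>2; P3→Y gives 7>1]
(B,P,Y): not NE [P1→A gives 8>1]
(B,Q,X): not NE [P1→A gives 6>3]
(B,Q,Y): not NE [P1→A gives 6>2; P2→R gives 4>2; P3→X gives 6>5]
(B,R,X): not NE [P1→A gives 9>4; P2→Q gives 8>6; P3→Y gives 8>2]
(B,R,Y): not NE [P1→A gives 9>3]

Nash profiles: (A,R,X)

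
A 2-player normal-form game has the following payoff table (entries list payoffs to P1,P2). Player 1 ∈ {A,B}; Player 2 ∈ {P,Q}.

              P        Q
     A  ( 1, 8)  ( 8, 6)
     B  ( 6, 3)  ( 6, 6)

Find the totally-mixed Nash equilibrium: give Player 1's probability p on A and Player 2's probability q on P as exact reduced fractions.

P1 mixes 3/5 on A; P2 mixes 2/7 on P

P1 indiff ⇒ q·1+(1-q)·8 = q·6+(1-q)·6 ⇒ q(-5) = (1-q)(-2) ⇒ q = 2/7
P2 indiff ⇒ p·8+(1-p)·3 = p·6+(1-p)·6 ⇒ p(2) = (1-p)(3) ⇒ p = 3/5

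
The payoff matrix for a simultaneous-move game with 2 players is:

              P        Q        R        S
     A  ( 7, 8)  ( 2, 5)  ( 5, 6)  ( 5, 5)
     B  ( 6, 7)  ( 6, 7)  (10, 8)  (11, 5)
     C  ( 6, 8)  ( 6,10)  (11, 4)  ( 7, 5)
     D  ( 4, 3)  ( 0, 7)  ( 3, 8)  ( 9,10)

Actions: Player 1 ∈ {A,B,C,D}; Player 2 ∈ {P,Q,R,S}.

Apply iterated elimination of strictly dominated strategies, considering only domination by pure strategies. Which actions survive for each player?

Survivors P1:{A,B,C} P2:{P,Q,R}

P1 drop D (B beats it: P:6>4 Q:6>0 R:10>3 S:11>9)
P2 drop S (P beats it: A:8>5 B:7>5 C:8>5)
P1→{A,B,C} P2→{P,Q,R}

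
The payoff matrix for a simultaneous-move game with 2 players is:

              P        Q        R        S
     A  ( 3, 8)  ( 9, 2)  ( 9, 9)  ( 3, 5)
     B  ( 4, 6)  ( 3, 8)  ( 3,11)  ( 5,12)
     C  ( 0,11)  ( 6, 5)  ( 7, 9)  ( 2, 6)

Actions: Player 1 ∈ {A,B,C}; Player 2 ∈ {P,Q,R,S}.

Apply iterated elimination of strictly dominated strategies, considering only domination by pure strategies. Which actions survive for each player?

P1 drop C (A beats it: P:3>0 Q:9>6 R:9>7 S:3>2)
P2 drop P (R beats it: A:9>8 B:11>6)
P2 drop Q (R beats it: A:9>2 B:11>8)
P1→{A,B} P2→{R,S}

IESDS → P1:{A,B} P2:{R,S}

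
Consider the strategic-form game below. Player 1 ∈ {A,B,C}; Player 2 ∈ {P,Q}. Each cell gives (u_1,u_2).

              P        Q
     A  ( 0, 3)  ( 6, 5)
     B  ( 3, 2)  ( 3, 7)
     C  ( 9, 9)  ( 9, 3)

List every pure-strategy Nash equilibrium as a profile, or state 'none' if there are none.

(A,P): not NE [P1→C gives 9>0; P2→Q gives 5>3]
(A,Q): not NE [P1→C gives 9>6]
(B,P): not NE [P1→C gives 9>3; P2→Q gives 7>2]
(B,Q): not NE [P1→C gives 9>3]
(C,P): NE
(C,Q): not NE [P2→P gives 9>3]

NE set: (C,P)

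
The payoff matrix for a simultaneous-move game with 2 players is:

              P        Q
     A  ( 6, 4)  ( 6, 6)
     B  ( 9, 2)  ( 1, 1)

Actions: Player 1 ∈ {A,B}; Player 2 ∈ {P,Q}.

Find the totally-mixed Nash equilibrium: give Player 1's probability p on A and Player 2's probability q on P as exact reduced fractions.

P1 mixes 1/3 on A; P2 mixes 5/8 on P

P1 indiff ⇒ q·6+(1-q)·6 = q·9+(1-q)·1 ⇒ q(-3) = (1-q)(-5) ⇒ q = 5/8
P2 indiff ⇒ p·4+(1-p)·2 = p·6+(1-p)·1 ⇒ p(-2) = (1-p)(-1) ⇒ p = 1/3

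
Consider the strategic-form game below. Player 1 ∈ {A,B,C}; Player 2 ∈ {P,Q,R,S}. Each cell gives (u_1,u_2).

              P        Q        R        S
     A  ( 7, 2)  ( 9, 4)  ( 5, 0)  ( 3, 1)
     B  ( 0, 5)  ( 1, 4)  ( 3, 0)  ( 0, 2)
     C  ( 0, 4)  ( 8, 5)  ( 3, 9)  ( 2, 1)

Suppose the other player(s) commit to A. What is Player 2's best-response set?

u_2(P vs A) = 2
u_2(Q vs A) = 4
u_2(R vs A) = 0
u_2(S vs A) = 1
max payoff 4 at {Q}

argmax u_2 = {Q}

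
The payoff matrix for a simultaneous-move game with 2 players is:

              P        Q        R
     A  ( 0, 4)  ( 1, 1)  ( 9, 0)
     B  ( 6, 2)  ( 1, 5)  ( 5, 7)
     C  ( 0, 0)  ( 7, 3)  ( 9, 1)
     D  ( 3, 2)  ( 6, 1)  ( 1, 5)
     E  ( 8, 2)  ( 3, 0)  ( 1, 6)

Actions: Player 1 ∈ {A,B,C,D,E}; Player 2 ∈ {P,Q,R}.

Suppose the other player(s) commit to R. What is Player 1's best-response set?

u_1(A vs R) = 9
u_1(B vs R) = 5
u_1(C vs R) = 9
u_1(D vs R) = 1
u_1(E vs R) = 1
max payoff 9 at {A,C}

P1 best: {A,C}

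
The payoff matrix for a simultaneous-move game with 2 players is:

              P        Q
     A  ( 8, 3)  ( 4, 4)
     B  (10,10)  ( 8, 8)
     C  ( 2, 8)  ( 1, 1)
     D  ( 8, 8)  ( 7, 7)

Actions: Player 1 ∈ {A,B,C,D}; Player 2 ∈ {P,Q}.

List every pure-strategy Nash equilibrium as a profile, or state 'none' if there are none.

(A,P): not NE [P1→B gives 10>8; P2→Q gives 4>3]
(A,Q): not NE [P1→B gives 8>4]
(B,P): NE
(B,Q): not NE [P2→P gives 10>8]
(C,P): not NE [P1→B gives 10>2]
(C,Q): not NE [P1→B gives 8>1; P2→P gives 8>1]
(D,P): not NE [P1→B gives 10>8]
(D,Q): not NE [P1→B gives 8>7; P2→P gives 8>7]

PSNE = {(B,P)}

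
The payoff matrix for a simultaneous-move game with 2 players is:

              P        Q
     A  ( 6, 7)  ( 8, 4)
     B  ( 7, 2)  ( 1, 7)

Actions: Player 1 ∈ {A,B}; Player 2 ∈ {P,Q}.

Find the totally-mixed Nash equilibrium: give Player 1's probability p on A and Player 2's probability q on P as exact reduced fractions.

P1 mixes 5/8 on A; P2 mixes 7/8 on P

P1 indiff ⇒ q·6+(1-q)·8 = q·7+(1-q)·1 ⇒ q(-1) = (1-q)(-7) ⇒ q = 7/8
P2 indiff ⇒ p·7+(1-p)·2 = p·4+(1-p)·7 ⇒ p(3) = (1-p)(5) ⇒ p = 5/8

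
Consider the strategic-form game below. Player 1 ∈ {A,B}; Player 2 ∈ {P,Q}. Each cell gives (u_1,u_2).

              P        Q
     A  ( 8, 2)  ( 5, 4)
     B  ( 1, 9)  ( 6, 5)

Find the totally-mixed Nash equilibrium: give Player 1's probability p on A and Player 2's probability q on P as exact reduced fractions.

P1 indiff ⇒ q·8+(1-q)·5 = q·1+(1-q)·6 ⇒ q(7) = (1-q)(1) ⇒ q = 1/8
P2 indiff ⇒ p·2+(1-p)·9 = p·4+(1-p)·5 ⇒ p(-2) = (1-p)(-4) ⇒ p = 2/3

p=2/3, q=1/8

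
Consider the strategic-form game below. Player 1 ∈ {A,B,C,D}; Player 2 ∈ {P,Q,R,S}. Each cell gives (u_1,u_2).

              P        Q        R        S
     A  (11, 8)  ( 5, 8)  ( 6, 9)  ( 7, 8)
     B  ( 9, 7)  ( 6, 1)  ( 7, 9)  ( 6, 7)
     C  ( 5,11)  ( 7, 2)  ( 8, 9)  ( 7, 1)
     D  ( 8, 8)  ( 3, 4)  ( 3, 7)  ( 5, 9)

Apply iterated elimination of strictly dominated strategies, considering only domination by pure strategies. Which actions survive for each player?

P1 drop D (A beats it: P:11>8 Q:5>3 R:6>3 S:7>5)
P2 drop Q (R beats it: A:9>8 B:9>1 C:9>2)
P2 drop S (R beats it: A:9>8 B:9>7 C:9>1)
P1→{A,B,C} P2→{P,R}

IESDS → P1:{A,B,C} P2:{P,R}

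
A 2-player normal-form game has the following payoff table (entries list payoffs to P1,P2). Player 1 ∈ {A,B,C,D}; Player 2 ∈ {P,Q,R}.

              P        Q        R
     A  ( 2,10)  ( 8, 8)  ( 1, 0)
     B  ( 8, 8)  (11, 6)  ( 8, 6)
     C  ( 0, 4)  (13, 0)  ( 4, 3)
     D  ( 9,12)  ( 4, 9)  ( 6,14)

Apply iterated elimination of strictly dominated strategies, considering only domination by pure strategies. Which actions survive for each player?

P1 drop A (B beats it: P:8>2 Q:11>8 R:8>1)
P2 drop Q (P beats it: B:8>6 C:4>0 D:12>9)
P1 drop C (B beats it: P:8>0 R:8>4)
P1→{B,D} P2→{P,R}

Survivors P1:{B,D} P2:{P,R}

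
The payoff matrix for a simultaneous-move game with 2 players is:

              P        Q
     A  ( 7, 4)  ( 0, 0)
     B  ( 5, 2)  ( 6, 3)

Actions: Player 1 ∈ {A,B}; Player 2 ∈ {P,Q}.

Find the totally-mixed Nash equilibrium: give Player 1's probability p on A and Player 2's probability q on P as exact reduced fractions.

(p,q) = (1/5, 3/4)

P1 indiff ⇒ q·7+(1-q)·0 = q·5+(1-q)·6 ⇒ q(2) = (1-q)(6) ⇒ q = 3/4
P2 indiff ⇒ p·4+(1-p)·2 = p·0+(1-p)·3 ⇒ p(4) = (1-p)(1) ⇒ p = 1/5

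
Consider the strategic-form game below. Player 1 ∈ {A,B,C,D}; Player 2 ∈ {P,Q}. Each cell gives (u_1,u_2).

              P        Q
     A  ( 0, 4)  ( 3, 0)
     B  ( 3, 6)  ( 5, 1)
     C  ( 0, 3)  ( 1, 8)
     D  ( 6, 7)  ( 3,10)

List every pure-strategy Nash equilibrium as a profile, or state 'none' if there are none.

(A,P): not NE [P1→D gives 6>0]
(A,Q): not NE [P1→B gives 5>3; P2→P gives 4>0]
(B,P): not NE [P1→D gives 6>3]
(B,Q): not NE [P2→P gives 6>1]
(C,P): not NE [P1→D gives 6>0; P2→Q gives 8>3]
(C,Q): not NE [P1→B gives 5>1]
(D,P): not NE [P2→Q gives 10>7]
(D,Q): not NE [P1→B gives 5>3]

No pure NE.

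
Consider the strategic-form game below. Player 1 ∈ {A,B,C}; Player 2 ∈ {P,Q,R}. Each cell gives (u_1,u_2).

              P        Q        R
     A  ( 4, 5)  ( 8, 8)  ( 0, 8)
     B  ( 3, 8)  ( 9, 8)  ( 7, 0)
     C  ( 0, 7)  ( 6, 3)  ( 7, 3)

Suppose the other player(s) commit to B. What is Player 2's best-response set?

u_2(P vs B) = 8
u_2(Q vs B) = 8
u_2(R vs B) = 0
max payoff 8 at {P,Q}

P2 best: {P,Q}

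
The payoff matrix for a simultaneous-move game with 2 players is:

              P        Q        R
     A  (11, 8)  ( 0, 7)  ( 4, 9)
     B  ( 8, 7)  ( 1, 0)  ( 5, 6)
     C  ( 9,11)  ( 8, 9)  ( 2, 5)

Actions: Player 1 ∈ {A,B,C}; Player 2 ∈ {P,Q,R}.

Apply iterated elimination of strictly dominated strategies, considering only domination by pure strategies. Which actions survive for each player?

P2 drop Q (P beats it: A:8>7 B:7>0 C:11>9)
P1 drop C (A beats it: P:11>9 R:4>2)
P1→{A,B} P2→{P,R}

IESDS → P1:{A,B} P2:{P,R}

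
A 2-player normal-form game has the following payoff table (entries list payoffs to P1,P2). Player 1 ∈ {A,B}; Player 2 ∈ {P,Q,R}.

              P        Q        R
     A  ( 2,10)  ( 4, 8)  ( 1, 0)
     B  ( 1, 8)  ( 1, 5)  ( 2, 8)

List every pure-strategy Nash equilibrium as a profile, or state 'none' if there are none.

PSNE = {(A,P), (B,R)}

(A,P): NE
(A,Q): not NE [P2→P gives 10>8]
(A,R): not NE [P1→B gives 2>1; P2→P gives 10>0]
(B,P): not NE [P1→A gives 2>1]
(B,Q): not NE [P1→A gives 4>1; P2→R gives 8>5]
(B,R): NE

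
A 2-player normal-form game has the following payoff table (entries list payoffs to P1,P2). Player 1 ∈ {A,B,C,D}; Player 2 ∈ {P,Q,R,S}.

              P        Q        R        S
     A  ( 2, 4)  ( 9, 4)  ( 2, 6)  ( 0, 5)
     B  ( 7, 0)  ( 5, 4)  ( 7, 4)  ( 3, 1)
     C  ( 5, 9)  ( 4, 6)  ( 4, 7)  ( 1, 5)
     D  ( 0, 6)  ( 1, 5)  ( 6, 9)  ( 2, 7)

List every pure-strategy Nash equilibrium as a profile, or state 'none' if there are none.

(A,P): not NE [P1→B gives 7>2; P2→R gives 6>4]
(A,Q): not NE [P2→R gives 6>4]
(A,R): not NE [P1→B gives 7>2]
(A,S): not NE [P1→B gives 3>0; P2→R gives 6>5]
(B,P): not NE [P2→R gives 4>0]
(B,Q): not NE [P1→A gives 9>5]
(B,R): NE
(B,S): not NE [P2→R gives 4>1]
(C,P): not NE [P1→B gives 7>5]
(C,Q): not NE [P1→A gives 9>4; P2→P gives 9>6]
(C,R): not NE [P1→B gives 7>4; P2→P gives 9>7]
(C,S): not NE [P1→B gives 3>1; P2→P gives 9>5]
(D,P): not NE [P1→B gives 7>0; P2→R gives 9>6]
(D,Q): not NE [P1→A gives 9>1; P2→R gives 9>5]
(D,R): not NE [P1→B gives 7>6]
(D,S): not NE [P1→B gives 3>2; P2→R gives 9>7]

Nash profiles: (B,R)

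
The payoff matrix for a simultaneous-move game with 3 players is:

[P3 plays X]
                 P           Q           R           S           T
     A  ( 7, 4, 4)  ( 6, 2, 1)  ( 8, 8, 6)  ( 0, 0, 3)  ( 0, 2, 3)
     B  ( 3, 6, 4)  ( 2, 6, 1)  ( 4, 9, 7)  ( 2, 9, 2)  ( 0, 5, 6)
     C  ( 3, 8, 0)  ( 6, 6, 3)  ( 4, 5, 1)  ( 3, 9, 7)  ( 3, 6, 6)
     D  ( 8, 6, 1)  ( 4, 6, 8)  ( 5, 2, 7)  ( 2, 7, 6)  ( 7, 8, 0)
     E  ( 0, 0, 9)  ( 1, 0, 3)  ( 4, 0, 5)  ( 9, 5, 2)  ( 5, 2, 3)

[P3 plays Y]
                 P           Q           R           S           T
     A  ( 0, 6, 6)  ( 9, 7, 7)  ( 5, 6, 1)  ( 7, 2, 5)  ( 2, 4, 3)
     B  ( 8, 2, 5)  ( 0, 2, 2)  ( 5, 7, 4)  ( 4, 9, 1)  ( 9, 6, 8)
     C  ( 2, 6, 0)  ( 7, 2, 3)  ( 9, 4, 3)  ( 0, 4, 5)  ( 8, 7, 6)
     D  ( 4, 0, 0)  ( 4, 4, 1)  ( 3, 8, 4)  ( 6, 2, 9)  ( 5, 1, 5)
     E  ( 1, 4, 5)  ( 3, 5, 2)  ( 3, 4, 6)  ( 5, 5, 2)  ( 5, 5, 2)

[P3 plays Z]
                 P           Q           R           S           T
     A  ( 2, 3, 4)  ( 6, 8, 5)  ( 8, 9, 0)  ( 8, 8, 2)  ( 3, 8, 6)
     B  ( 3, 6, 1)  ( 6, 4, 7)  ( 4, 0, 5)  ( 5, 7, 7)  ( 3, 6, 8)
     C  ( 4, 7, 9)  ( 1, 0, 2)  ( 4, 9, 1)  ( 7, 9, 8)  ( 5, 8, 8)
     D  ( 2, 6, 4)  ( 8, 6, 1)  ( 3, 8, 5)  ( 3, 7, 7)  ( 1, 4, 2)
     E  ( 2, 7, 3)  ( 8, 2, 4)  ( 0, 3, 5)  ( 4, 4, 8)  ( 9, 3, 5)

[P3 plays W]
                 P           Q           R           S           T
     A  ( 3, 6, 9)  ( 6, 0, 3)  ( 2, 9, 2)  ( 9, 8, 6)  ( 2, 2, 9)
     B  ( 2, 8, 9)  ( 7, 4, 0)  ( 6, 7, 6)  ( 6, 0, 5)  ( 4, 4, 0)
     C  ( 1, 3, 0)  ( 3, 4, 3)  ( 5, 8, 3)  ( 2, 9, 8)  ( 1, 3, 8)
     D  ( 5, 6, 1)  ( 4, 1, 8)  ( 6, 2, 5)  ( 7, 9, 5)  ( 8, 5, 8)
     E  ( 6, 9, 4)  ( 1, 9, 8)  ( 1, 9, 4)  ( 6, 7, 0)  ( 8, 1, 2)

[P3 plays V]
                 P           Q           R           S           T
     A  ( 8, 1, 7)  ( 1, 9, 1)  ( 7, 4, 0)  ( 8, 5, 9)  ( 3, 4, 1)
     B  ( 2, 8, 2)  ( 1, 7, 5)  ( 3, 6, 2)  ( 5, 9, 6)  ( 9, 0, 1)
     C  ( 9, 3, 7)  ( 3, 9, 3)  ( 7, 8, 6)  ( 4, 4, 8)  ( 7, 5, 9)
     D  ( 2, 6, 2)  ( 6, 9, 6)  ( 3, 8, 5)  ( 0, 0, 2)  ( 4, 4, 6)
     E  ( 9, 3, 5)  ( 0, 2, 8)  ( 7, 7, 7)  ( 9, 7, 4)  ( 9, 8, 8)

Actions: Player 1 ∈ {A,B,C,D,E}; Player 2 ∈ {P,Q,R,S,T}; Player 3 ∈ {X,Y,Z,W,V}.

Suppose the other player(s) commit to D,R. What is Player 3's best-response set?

P3 best: {X}

u_3(X vs D,R) = 7
u_3(Y vs D,R) = 4
u_3(Z vs D,R) = 5
u_3(W vs D,R) = 5
u_3(V vs D,R) = 5
max payoff 7 at {X}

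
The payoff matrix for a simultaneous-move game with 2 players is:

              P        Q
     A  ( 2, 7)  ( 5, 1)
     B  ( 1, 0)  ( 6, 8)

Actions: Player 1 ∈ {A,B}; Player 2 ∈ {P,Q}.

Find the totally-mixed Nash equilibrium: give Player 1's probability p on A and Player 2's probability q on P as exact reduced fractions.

(p,q) = (4/7, 1/2)

P1 indiff ⇒ q·2+(1-q)·5 = q·1+(1-q)·6 ⇒ q(1) = (1-q)(1) ⇒ q = 1/2
P2 indiff ⇒ p·7+(1-p)·0 = p·1+(1-p)·8 ⇒ p(6) = (1-p)(8) ⇒ p = 4/7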